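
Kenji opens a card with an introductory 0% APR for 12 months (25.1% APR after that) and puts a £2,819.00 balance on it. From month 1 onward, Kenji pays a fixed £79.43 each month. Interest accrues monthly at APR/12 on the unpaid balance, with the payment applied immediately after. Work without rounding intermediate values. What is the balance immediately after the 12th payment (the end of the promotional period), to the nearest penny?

£1,865.84

Promo months 1–12 at r₀ = 0%/12 = 0; months 13+ at r₁ = 25.1%/12 = 0.0209167.
After month 12 (no interest yet): B = £2,819.00 − 12·£79.43 = £1,865.84.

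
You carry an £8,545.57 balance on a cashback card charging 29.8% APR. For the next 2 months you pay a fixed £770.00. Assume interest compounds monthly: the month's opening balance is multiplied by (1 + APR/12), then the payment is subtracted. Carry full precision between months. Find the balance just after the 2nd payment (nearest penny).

£7,416.15

Monthly rate r = 29.8%/12 = 2.48333% = 0.0248333.
Each month: B ← B·(1+r) − £770.00.
Month 1: interest £212.21; balance after payment £7,987.78.
Month 2: interest £198.36; balance after payment £7,416.15.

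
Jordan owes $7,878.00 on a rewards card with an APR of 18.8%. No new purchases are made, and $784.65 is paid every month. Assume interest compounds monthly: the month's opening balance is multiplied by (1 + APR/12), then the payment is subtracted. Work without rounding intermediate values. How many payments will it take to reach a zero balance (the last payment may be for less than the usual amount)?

Monthly rate r = 18.8%/12 = 1.56667% = 0.0156667.
Recurrence: B ← B·(1+r) − $784.65.
Month 1: interest $123.42; balance after payment $7,216.77.
Month 2: interest $113.06; balance after payment $6,545.18.
Closed form: n = −ln(1 − rB₀/P)/ln(1+r) = −ln(0.8427)/ln(1.01567) ≈ 11.009, so the balance reaches zero during payment 12.

12 months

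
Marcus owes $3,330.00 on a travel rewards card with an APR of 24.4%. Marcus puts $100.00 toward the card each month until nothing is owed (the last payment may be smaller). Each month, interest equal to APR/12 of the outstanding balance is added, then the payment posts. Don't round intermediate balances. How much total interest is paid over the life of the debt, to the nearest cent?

$2,285.87

Monthly rate r = 24.4%/12 = 2.03333% = 0.0203333.
Payoff takes n = ⌈−ln(1 − rB₀/P)/ln(1+r)⌉ = ⌈56.157⌉ = 57 payments; the last is $15.87.
Total paid = 56·$100.00 + $15.87 = $5,615.87.
Total interest = total paid − principal = $5,615.87 − $3,330.00 = $2,285.87.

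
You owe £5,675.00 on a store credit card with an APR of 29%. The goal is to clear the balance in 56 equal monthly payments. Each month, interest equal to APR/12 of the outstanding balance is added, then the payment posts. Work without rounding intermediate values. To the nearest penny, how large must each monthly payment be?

£185.98

Monthly rate r = 29%/12 = 2.41667% = 0.0241667.
Level-payment amortization: P = B₀·r / (1 − (1+r)^(−n)) = 5675.00·0.0241667 / (1 − 1.02417^(−56)).
Denominator 1 − (1+r)^(−56) = 0.737430464.
P = 137.146 / 0.737430464 ≈ 185.98.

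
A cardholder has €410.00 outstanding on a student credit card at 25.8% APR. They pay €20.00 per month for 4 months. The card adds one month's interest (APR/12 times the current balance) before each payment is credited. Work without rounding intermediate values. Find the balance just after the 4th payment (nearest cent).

Monthly rate r = 25.8%/12 = 2.15% = 0.0215.
Each month: B ← B·(1+r) − €20.00.
Month 1: interest €8.82; balance after payment €398.81.
Month 2: interest €8.57; balance after payment €387.39.
Month 3: interest €8.33; balance after payment €375.72.
Month 4: interest €8.08; balance after payment €363.80.

€363.80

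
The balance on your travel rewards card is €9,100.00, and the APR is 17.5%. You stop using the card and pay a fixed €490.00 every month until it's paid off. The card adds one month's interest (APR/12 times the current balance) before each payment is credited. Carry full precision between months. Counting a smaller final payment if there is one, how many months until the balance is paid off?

Monthly rate r = 17.5%/12 = 1.45833% = 0.0145833.
Recurrence: B ← B·(1+r) − €490.00.
Month 1: interest €132.71; balance after payment €8,742.71.
Month 2: interest €127.50; balance after payment €8,380.21.
Closed form: n = −ln(1 − rB₀/P)/ln(1+r) = −ln(0.72917)/ln(1.01458) ≈ 21.816, so the balance reaches zero during payment 22.

22 months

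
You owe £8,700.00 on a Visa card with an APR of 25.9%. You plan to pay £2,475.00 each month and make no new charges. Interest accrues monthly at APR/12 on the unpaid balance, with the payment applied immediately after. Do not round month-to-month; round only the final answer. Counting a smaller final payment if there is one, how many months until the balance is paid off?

4 payments

Monthly rate r = 25.9%/12 = 2.15833% = 0.0215833.
Recurrence: B ← B·(1+r) − £2,475.00.
Month 1: interest £187.78; balance after payment £6,412.77.
Month 2: interest £138.41; balance after payment £4,076.18.
Month 3: interest £87.98; balance after payment £1,689.16.
Month 4: interest £36.46; balance after payment £0.00.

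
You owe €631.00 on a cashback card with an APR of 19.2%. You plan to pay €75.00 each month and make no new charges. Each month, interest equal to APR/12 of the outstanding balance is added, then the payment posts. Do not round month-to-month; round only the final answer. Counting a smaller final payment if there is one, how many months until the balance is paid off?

10 payments

Monthly rate r = 19.2%/12 = 1.6% = 0.016.
Recurrence: B ← B·(1+r) − €75.00.
Month 1: interest €10.10; balance after payment €566.10.
Month 2: interest €9.06; balance after payment €500.15.
Closed form: n = −ln(1 − rB₀/P)/ln(1+r) = −ln(0.86539)/ln(1.016) ≈ 9.108, so the balance reaches zero during payment 10.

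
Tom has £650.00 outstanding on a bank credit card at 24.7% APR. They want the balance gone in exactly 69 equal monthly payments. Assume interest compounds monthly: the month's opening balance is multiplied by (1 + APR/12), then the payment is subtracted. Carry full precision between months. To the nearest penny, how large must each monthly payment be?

Monthly rate r = 24.7%/12 = 2.05833% = 0.0205833.
Level-payment amortization: P = B₀·r / (1 − (1+r)^(−n)) = 650.00·0.0205833 / (1 − 1.02058^(−69)).
Denominator 1 − (1+r)^(−69) = 0.754836707.
P = 13.3792 / 0.754836707 ≈ 17.72.

£17.72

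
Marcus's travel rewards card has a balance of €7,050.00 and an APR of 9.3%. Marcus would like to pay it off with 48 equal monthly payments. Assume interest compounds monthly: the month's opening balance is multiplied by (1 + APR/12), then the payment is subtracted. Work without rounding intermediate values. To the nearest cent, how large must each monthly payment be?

€176.45

Monthly rate r = 9.3%/12 = 0.775% = 0.00775.
Level-payment amortization: P = B₀·r / (1 − (1+r)^(−n)) = 7050.00·0.00775 / (1 − 1.00775^(−48)).
Denominator 1 − (1+r)^(−48) = 0.309656449.
P = 54.6375 / 0.309656449 ≈ 176.45.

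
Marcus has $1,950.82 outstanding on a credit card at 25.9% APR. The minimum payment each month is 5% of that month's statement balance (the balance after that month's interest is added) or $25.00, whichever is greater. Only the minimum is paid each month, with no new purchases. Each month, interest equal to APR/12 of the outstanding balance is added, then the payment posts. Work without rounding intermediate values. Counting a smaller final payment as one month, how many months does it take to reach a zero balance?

72 months

Monthly rate r = 25.9%/12 = 2.15833% = 0.0215833.
While 5% of the post-interest balance exceeds $25.00, each month B ← (B·(1+r))·(1 − 0.05), i.e. B shrinks by the factor (1+r)·0.95 = 0.9705.
This holds for months 1–47. Entering month 48 the balance is $477.63; 5% of the post-interest balance is now below $25.00, so the flat $25.00 minimum applies from here.
From month 48 a fixed $25.00 at rate r clears $477.63 in 25 more payments. Total: 47 + 25 = 72 months.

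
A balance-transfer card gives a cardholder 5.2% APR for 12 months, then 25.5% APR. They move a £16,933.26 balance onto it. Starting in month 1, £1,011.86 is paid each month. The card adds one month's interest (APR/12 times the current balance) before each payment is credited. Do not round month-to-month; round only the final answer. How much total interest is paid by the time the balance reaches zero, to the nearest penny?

Promo months 1–12 at r₀ = 5.2%/12 = 0.00433333; months 13+ at r₁ = 25.5%/12 = 0.02125.
After month 12: iterate B ← B·(1+r₀) − £1,011.86 for 12 months → £5,399.15.
Then at r₁ with £1,011.86/mo: n₂ = −ln(1 − r₁·B/P)/ln(1+r₁) ≈ 5.72 → 6 more payments.
Total paid = 17·£1,011.86 + £734.05 = £17,935.67; interest = £17,935.67 − £16,933.26 = £1,002.41.

£1,002.41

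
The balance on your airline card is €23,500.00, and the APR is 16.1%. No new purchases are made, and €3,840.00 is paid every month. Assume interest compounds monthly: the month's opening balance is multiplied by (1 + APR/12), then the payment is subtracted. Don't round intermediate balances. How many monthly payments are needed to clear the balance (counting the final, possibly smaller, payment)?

7 payments

Monthly rate r = 16.1%/12 = 1.34167% = 0.0134167.
Recurrence: B ← B·(1+r) − €3,840.00.
Month 1: interest €315.29; balance after payment €19,975.29.
Month 2: interest €268.00; balance after payment €16,403.29.
Closed form: n = −ln(1 − rB₀/P)/ln(1+r) = −ln(0.91789)/ln(1.01342) ≈ 6.428, so the balance reaches zero during payment 7.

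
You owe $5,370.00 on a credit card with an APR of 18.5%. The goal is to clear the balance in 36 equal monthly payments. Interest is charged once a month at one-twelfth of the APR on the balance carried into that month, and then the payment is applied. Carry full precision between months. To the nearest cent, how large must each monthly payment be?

Monthly rate r = 18.5%/12 = 1.54167% = 0.0154167.
Level-payment amortization: P = B₀·r / (1 − (1+r)^(−n)) = 5370.00·0.0154167 / (1 − 1.01542^(−36)).
Denominator 1 − (1+r)^(−36) = 0.423491585.
P = 82.7875 / 0.423491585 ≈ 195.49.

$195.49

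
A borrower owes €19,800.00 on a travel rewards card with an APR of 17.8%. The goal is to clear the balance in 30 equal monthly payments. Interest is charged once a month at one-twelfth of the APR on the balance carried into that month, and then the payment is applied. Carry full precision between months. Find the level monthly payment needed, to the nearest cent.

€822.51

Monthly rate r = 17.8%/12 = 1.48333% = 0.0148333.
Level-payment amortization: P = B₀·r / (1 − (1+r)^(−n)) = 19800.00·0.0148333 / (1 − 1.01483^(−30)).
Denominator 1 − (1+r)^(−30) = 0.357077996.
P = 293.7 / 0.357077996 ≈ 822.51.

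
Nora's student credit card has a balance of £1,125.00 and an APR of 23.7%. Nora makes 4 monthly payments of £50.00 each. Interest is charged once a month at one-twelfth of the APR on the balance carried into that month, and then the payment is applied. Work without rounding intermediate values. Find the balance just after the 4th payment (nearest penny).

£1,010.54

Monthly rate r = 23.7%/12 = 1.975% = 0.01975.
Each month: B ← B·(1+r) − £50.00.
Month 1: interest £22.22; balance after payment £1,097.22.
Month 2: interest £21.67; balance after payment £1,068.89.
Month 3: interest £21.11; balance after payment £1,040.00.
Month 4: interest £20.54; balance after payment £1,010.54.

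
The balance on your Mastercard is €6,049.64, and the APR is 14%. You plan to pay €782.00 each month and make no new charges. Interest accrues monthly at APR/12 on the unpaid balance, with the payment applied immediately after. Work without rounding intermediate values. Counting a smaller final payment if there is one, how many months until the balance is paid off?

Monthly rate r = 14%/12 = 1.16667% = 0.0116667.
Recurrence: B ← B·(1+r) − €782.00.
Month 1: interest €70.58; balance after payment €5,338.22.
Month 2: interest €62.28; balance after payment €4,618.50.
Closed form: n = −ln(1 − rB₀/P)/ln(1+r) = −ln(0.90975)/ln(1.01167) ≈ 8.155, so the balance reaches zero during payment 9.

9 months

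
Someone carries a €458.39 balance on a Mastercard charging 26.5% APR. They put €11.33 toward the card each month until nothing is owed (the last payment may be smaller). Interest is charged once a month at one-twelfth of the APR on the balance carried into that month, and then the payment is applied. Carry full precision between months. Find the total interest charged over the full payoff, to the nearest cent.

Monthly rate r = 26.5%/12 = 2.20833% = 0.0220833.
Payoff takes n = ⌈−ln(1 − rB₀/P)/ln(1+r)⌉ = ⌈102.510⌉ = 103 payments; the last is €5.81.
Total paid = 102·€11.33 + €5.81 = €1,161.47.
Total interest = total paid − principal = €1,161.47 − €458.39 = €703.08.

€703.08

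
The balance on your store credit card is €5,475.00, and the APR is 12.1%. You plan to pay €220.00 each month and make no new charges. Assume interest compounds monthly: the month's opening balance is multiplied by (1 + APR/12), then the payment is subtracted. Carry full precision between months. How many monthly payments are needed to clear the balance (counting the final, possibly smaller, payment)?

Monthly rate r = 12.1%/12 = 1.00833% = 0.0100833.
Recurrence: B ← B·(1+r) − €220.00.
Month 1: interest €55.21; balance after payment €5,310.21.
Month 2: interest €53.54; balance after payment €5,143.75.
Closed form: n = −ln(1 − rB₀/P)/ln(1+r) = −ln(0.74906)/ln(1.01008) ≈ 28.799, so the balance reaches zero during payment 29.

29 payments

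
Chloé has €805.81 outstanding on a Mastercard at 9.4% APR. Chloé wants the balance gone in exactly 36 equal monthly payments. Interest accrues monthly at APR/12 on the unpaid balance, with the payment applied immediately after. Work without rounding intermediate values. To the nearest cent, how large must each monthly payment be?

€25.77

Monthly rate r = 9.4%/12 = 0.783333% = 0.00783333.
Level-payment amortization: P = B₀·r / (1 − (1+r)^(−n)) = 805.81·0.00783333 / (1 − 1.00783^(−36)).
Denominator 1 − (1+r)^(−36) = 0.24489709.
P = 6.31218 / 0.24489709 ≈ 25.77.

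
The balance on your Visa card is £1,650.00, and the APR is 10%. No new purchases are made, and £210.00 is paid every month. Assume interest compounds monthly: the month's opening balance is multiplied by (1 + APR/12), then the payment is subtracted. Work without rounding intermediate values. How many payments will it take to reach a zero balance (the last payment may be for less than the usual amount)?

9 months

Monthly rate r = 10%/12 = 0.833333% = 0.00833333.
Recurrence: B ← B·(1+r) − £210.00.
Month 1: interest £13.75; balance after payment £1,453.75.
Month 2: interest £12.11; balance after payment £1,255.86.
Closed form: n = −ln(1 − rB₀/P)/ln(1+r) = −ln(0.93452)/ln(1.00833) ≈ 8.160, so the balance reaches zero during payment 9.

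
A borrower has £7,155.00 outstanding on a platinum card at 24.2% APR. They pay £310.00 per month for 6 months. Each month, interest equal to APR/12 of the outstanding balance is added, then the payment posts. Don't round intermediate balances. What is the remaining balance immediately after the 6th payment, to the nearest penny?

£6,109.26

Monthly rate r = 24.2%/12 = 2.01667% = 0.0201667.
Each month: B ← B·(1+r) − £310.00.
Month 1: interest £144.29; balance after payment £6,989.29.
Month 2: interest £140.95; balance after payment £6,820.24.
Month 3: interest £137.54; balance after payment £6,647.78.
Month 4: interest £134.06; balance after payment £6,471.85.
Month 5: interest £130.52; balance after payment £6,292.36.
Month 6: interest £126.90; balance after payment £6,109.26.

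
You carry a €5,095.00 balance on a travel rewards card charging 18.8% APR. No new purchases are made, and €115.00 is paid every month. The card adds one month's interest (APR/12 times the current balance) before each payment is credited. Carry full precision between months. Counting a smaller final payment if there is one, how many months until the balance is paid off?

77 months

Monthly rate r = 18.8%/12 = 1.56667% = 0.0156667.
Recurrence: B ← B·(1+r) − €115.00.
Month 1: interest €79.82; balance after payment €5,059.82.
Month 2: interest €79.27; balance after payment €5,024.09.
Closed form: n = −ln(1 − rB₀/P)/ln(1+r) = −ln(0.3059)/ln(1.01567) ≈ 76.197, so the balance reaches zero during payment 77.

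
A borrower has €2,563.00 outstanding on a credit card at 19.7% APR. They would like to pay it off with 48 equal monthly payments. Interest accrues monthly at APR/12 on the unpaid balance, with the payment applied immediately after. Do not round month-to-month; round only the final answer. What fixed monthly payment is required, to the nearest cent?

Monthly rate r = 19.7%/12 = 1.64167% = 0.0164167.
Level-payment amortization: P = B₀·r / (1 − (1+r)^(−n)) = 2563.00·0.0164167 / (1 − 1.01642^(−48)).
Denominator 1 − (1+r)^(−48) = 0.542327659.
P = 42.0759 / 0.542327659 ≈ 77.58.

€77.58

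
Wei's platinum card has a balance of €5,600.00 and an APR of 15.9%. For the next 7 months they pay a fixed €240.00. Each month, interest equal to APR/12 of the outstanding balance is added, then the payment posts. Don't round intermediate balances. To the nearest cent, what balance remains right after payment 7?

Monthly rate r = 15.9%/12 = 1.325% = 0.01325.
Each month: B ← B·(1+r) − €240.00.
Month 1: interest €74.20; balance after payment €5,434.20.
Month 2: interest €72.00; balance after payment €5,266.20.
Month 3: interest €69.78; balance after payment €5,095.98.
Month 4: interest €67.52; balance after payment €4,923.50.
Month 5: interest €65.24; balance after payment €4,748.74.
Month 6: interest €62.92; balance after payment €4,571.66.
Month 7: interest €60.57; balance after payment €4,392.23.

€4,392.23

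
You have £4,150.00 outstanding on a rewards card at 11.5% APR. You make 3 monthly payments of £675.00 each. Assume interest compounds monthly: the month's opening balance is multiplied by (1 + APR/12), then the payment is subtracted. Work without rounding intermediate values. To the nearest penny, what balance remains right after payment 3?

£2,225.99

Monthly rate r = 11.5%/12 = 0.958333% = 0.00958333.
Each month: B ← B·(1+r) − £675.00.
Month 1: interest £39.77; balance after payment £3,514.77.
Month 2: interest £33.68; balance after payment £2,873.45.
Month 3: interest £27.54; balance after payment £2,225.99.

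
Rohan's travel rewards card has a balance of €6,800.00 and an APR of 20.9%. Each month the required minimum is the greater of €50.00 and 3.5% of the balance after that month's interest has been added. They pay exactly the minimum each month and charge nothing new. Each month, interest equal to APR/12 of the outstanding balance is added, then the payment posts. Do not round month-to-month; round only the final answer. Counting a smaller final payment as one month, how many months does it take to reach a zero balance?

Monthly rate r = 20.9%/12 = 1.74167% = 0.0174167.
While 3.5% of the post-interest balance exceeds €50.00, each month B ← (B·(1+r))·(1 − 0.035), i.e. B shrinks by the factor (1+r)·0.965 = 0.98181.
This holds for months 1–86. Entering month 87 the balance is €1,402.03; 3.5% of the post-interest balance is now below €50.00, so the flat €50.00 minimum applies from here.
From month 87 a fixed €50.00 at rate r clears €1,402.03 in 39 more payments. Total: 86 + 39 = 125 months.

125 months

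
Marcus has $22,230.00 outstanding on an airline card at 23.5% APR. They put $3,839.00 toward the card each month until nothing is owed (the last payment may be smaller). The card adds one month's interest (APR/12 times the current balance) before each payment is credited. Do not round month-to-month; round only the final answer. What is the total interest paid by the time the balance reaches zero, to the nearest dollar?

Monthly rate r = 23.5%/12 = 1.95833% = 0.0195833.
Payoff takes n = ⌈−ln(1 − rB₀/P)/ln(1+r)⌉ = ⌈6.206⌉ = 7 payments; the last is $797.01.
Total paid = 6·$3,839.00 + $797.01 = $23,831.01.
Total interest = total paid − principal = $23,831.01 − $22,230.00 = $1,601.01.

$1,601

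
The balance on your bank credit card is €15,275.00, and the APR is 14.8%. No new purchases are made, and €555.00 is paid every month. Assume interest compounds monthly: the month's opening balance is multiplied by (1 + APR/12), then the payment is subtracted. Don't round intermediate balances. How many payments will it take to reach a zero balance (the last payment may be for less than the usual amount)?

34 payments

Monthly rate r = 14.8%/12 = 1.23333% = 0.0123333.
Recurrence: B ← B·(1+r) − €555.00.
Month 1: interest €188.39; balance after payment €14,908.39.
Month 2: interest €183.87; balance after payment €14,537.26.
Closed form: n = −ln(1 − rB₀/P)/ln(1+r) = −ln(0.66056)/ln(1.01233) ≈ 33.829, so the balance reaches zero during payment 34.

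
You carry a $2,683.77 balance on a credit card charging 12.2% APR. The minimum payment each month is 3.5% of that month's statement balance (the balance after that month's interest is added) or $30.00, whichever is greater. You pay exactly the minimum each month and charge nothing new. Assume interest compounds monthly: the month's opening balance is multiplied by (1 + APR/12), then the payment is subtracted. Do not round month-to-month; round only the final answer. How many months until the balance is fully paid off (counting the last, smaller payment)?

Monthly rate r = 12.2%/12 = 1.01667% = 0.0101667.
While 3.5% of the post-interest balance exceeds $30.00, each month B ← (B·(1+r))·(1 − 0.035), i.e. B shrinks by the factor (1+r)·0.965 = 0.97481.
This holds for months 1–46. Entering month 47 the balance is $830.01; 3.5% of the post-interest balance is now below $30.00, so the flat $30.00 minimum applies from here.
From month 47 a fixed $30.00 at rate r clears $830.01 in 33 more payments. Total: 46 + 33 = 79 months.

79 months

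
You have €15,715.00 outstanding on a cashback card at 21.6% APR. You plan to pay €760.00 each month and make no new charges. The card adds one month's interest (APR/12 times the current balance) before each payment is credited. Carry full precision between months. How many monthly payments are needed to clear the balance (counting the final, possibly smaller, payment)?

27 payments

Monthly rate r = 21.6%/12 = 1.8% = 0.018.
Recurrence: B ← B·(1+r) − €760.00.
Month 1: interest €282.87; balance after payment €15,237.87.
Month 2: interest €274.28; balance after payment €14,752.15.
Closed form: n = −ln(1 − rB₀/P)/ln(1+r) = −ln(0.6278)/ln(1.018) ≈ 26.095, so the balance reaches zero during payment 27.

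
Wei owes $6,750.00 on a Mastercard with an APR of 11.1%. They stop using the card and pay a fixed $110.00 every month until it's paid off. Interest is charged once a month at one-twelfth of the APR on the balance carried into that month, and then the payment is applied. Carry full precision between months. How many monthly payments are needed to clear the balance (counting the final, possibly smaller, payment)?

92 months

Monthly rate r = 11.1%/12 = 0.925% = 0.00925.
Recurrence: B ← B·(1+r) − $110.00.
Month 1: interest $62.44; balance after payment $6,702.44.
Month 2: interest $62.00; balance after payment $6,654.44.
Closed form: n = −ln(1 − rB₀/P)/ln(1+r) = −ln(0.43239)/ln(1.00925) ≈ 91.060, so the balance reaches zero during payment 92.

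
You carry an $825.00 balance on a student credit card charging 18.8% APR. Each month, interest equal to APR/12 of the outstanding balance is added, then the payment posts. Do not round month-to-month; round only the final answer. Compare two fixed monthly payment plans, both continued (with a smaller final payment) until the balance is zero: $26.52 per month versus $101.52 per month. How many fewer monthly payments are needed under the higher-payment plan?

34 fewer payments

Monthly rate r = 18.8%/12 = 1.56667% = 0.0156667.
At $26.52/mo: n = ⌈−ln(1 − rB₀/P)/ln(1+r)⌉ = 43 payments (last $26.10); total interest = total paid − $825.00 = $314.94.
At $101.52/mo: 9 payments (last $77.33); total interest $64.49.
Payments saved = 43 − 9 = 34.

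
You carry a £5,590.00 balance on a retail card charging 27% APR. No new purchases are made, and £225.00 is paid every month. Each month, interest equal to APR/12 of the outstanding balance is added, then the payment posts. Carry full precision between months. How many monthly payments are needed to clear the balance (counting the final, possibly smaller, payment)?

37 months

Monthly rate r = 27%/12 = 2.25% = 0.0225.
Recurrence: B ← B·(1+r) − £225.00.
Month 1: interest £125.77; balance after payment £5,490.77.
Month 2: interest £123.54; balance after payment £5,389.32.
Closed form: n = −ln(1 − rB₀/P)/ln(1+r) = −ln(0.441)/ln(1.0225) ≈ 36.795, so the balance reaches zero during payment 37.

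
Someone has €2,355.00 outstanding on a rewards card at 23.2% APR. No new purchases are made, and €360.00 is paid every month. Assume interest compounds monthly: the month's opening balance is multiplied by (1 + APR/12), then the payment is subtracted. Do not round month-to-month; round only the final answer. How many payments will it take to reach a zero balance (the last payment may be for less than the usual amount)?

Monthly rate r = 23.2%/12 = 1.93333% = 0.0193333.
Recurrence: B ← B·(1+r) − €360.00.
Month 1: interest €45.53; balance after payment €2,040.53.
Month 2: interest €39.45; balance after payment €1,719.98.
Closed form: n = −ln(1 − rB₀/P)/ln(1+r) = −ln(0.87353)/ln(1.01933) ≈ 7.061, so the balance reaches zero during payment 8.

8 payments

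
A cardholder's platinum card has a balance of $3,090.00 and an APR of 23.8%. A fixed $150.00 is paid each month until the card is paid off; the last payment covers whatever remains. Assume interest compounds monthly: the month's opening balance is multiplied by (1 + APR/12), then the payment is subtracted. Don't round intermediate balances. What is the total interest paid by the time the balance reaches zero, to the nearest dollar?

$922

Monthly rate r = 23.8%/12 = 1.98333% = 0.0198333.
Payoff takes n = ⌈−ln(1 − rB₀/P)/ln(1+r)⌉ = ⌈26.743⌉ = 27 payments; the last is $111.69.
Total paid = 26·$150.00 + $111.69 = $4,011.69.
Total interest = total paid − principal = $4,011.69 − $3,090.00 = $921.69.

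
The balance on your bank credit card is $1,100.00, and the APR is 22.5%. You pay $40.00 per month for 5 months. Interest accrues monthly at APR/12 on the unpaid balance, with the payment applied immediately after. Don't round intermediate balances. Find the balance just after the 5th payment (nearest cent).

Monthly rate r = 22.5%/12 = 1.875% = 0.01875.
Each month: B ← B·(1+r) − $40.00.
Month 1: interest $20.62; balance after payment $1,080.62.
Month 2: interest $20.26; balance after payment $1,060.89.
Month 3: interest $19.89; balance after payment $1,040.78.
Month 4: interest $19.51; balance after payment $1,020.29.
Month 5: interest $19.13; balance after payment $999.42.

$999.42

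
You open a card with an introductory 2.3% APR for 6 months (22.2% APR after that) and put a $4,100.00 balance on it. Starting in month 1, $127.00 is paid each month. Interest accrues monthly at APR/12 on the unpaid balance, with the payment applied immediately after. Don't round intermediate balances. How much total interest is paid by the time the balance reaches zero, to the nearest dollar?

Promo months 1–6 at r₀ = 2.3%/12 = 0.00191667; months 7+ at r₁ = 22.2%/12 = 0.0185.
After month 6: iterate B ← B·(1+r₀) − $127.00 for 6 months → $3,381.72.
Then at r₁ with $127.00/mo: n₂ = −ln(1 − r₁·B/P)/ln(1+r₁) ≈ 37.01 → 38 more payments.
Total paid = 43·$127.00 + $1.64 = $5,462.64; interest = $5,462.64 − $4,100.00 = $1,362.64.

$1,363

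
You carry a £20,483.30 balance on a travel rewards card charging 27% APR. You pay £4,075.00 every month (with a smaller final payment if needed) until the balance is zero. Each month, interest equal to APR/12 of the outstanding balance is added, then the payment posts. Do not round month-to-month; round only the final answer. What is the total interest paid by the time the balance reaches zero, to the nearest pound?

£1,508

Monthly rate r = 27%/12 = 2.25% = 0.0225.
Payoff takes n = ⌈−ln(1 − rB₀/P)/ln(1+r)⌉ = ⌈5.394⌉ = 6 payments; the last is £1,616.56.
Total paid = 5·£4,075.00 + £1,616.56 = £21,991.56.
Total interest = total paid − principal = £21,991.56 − £20,483.30 = £1,508.26.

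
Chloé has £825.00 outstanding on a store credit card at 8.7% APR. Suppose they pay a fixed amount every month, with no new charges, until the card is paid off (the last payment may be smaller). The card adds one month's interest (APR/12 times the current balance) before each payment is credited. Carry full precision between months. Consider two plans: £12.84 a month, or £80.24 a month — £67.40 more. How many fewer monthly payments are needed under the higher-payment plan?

76 fewer payments

Monthly rate r = 8.7%/12 = 0.725% = 0.00725.
At £12.84/mo: n = ⌈−ln(1 − rB₀/P)/ln(1+r)⌉ = 87 payments (last £10.30); total interest = total paid − £825.00 = £289.54.
At £80.24/mo: 11 payments (last £58.13); total interest £35.53.
Payments saved = 87 − 11 = 76.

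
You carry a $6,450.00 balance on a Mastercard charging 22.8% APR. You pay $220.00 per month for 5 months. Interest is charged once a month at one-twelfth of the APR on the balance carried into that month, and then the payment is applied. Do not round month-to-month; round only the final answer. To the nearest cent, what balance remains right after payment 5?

Monthly rate r = 22.8%/12 = 1.9% = 0.019.
Each month: B ← B·(1+r) − $220.00.
Month 1: interest $122.55; balance after payment $6,352.55.
Month 2: interest $120.70; balance after payment $6,253.25.
Month 3: interest $118.81; balance after payment $6,152.06.
Month 4: interest $116.89; balance after payment $6,048.95.
Month 5: interest $114.93; balance after payment $5,943.88.

$5,943.88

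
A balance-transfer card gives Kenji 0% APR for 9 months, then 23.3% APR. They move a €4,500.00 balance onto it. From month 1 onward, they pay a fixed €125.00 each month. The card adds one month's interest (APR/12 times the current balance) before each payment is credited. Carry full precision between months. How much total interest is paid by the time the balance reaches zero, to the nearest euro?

€1,454

Promo months 1–9 at r₀ = 0%/12 = 0; months 10+ at r₁ = 23.3%/12 = 0.0194167.
After month 9 (no interest yet): B = €4,500.00 − 9·€125.00 = €3,375.00.
Then at r₁ with €125.00/mo: n₂ = −ln(1 − r₁·B/P)/ln(1+r₁) ≈ 38.63 → 39 more payments.
Total paid = 47·€125.00 + €78.94 = €5,953.94; interest = €5,953.94 − €4,500.00 = €1,453.94.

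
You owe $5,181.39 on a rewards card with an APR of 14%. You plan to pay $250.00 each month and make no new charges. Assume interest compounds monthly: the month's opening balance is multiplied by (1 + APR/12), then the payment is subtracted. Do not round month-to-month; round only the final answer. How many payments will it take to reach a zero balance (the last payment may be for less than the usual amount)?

24 payments

Monthly rate r = 14%/12 = 1.16667% = 0.0116667.
Recurrence: B ← B·(1+r) − $250.00.
Month 1: interest $60.45; balance after payment $4,991.84.
Month 2: interest $58.24; balance after payment $4,800.08.
Closed form: n = −ln(1 − rB₀/P)/ln(1+r) = −ln(0.7582)/ln(1.01167) ≈ 23.864, so the balance reaches zero during payment 24.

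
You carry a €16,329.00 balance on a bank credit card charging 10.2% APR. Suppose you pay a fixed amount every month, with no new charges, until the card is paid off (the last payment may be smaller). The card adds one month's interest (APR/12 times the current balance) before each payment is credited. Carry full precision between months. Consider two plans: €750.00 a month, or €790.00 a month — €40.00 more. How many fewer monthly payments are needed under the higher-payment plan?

Monthly rate r = 10.2%/12 = 0.85% = 0.0085.
At €750.00/mo: n = ⌈−ln(1 − rB₀/P)/ln(1+r)⌉ = 25 payments (last €133.85); total interest = total paid − €16,329.00 = €1,804.85.
At €790.00/mo: 23 payments (last €653.92); total interest €1,704.92.
Payments saved = 25 − 23 = 2.

2 fewer payments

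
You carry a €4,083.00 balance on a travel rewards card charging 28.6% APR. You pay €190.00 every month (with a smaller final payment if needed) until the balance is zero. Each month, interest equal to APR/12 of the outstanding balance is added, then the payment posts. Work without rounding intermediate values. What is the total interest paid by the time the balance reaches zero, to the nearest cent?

€1,707.64

Monthly rate r = 28.6%/12 = 2.38333% = 0.0238333.
Payoff takes n = ⌈−ln(1 − rB₀/P)/ln(1+r)⌉ = ⌈30.474⌉ = 31 payments; the last is €90.64.
Total paid = 30·€190.00 + €90.64 = €5,790.64.
Total interest = total paid − principal = €5,790.64 − €4,083.00 = €1,707.64.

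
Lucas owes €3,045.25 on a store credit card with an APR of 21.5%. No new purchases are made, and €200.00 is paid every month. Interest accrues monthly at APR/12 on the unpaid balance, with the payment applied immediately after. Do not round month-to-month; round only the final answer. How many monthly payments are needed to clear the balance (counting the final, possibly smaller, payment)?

18 months

Monthly rate r = 21.5%/12 = 1.79167% = 0.0179167.
Recurrence: B ← B·(1+r) − €200.00.
Month 1: interest €54.56; balance after payment €2,899.81.
Month 2: interest €51.95; balance after payment €2,751.77.
Closed form: n = −ln(1 − rB₀/P)/ln(1+r) = −ln(0.7272)/ln(1.01792) ≈ 17.939, so the balance reaches zero during payment 18.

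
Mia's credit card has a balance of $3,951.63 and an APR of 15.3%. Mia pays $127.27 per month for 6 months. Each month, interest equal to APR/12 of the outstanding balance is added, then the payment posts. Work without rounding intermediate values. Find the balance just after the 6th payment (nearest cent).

Monthly rate r = 15.3%/12 = 1.275% = 0.01275.
Each month: B ← B·(1+r) − $127.27.
Month 1: interest $50.38; balance after payment $3,874.74.
Month 2: interest $49.40; balance after payment $3,796.88.
Month 3: interest $48.41; balance after payment $3,718.02.
Month 4: interest $47.40; balance after payment $3,638.15.
Month 5: interest $46.39; balance after payment $3,557.27.
Month 6: interest $45.36; balance after payment $3,475.35.

$3,475.35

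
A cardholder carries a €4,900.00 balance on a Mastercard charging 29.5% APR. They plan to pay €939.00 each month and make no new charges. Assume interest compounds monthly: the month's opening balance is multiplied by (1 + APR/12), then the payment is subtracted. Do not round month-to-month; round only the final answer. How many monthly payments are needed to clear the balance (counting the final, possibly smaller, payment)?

Monthly rate r = 29.5%/12 = 2.45833% = 0.0245833.
Recurrence: B ← B·(1+r) − €939.00.
Month 1: interest €120.46; balance after payment €4,081.46.
Month 2: interest €100.34; balance after payment €3,242.79.
Month 3: interest €79.72; balance after payment €2,383.51.
Month 4: interest €58.59; balance after payment €1,503.11.
Month 5: interest €36.95; balance after payment €601.06.
Month 6: interest €14.78; balance after payment €0.00.

6 payments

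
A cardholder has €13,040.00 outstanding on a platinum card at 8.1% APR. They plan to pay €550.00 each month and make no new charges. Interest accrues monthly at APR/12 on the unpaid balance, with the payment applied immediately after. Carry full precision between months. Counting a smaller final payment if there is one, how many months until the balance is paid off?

Monthly rate r = 8.1%/12 = 0.675% = 0.00675.
Recurrence: B ← B·(1+r) − €550.00.
Month 1: interest €88.02; balance after payment €12,578.02.
Month 2: interest €84.90; balance after payment €12,112.92.
Closed form: n = −ln(1 − rB₀/P)/ln(1+r) = −ln(0.83996)/ln(1.00675) ≈ 25.924, so the balance reaches zero during payment 26.

26 months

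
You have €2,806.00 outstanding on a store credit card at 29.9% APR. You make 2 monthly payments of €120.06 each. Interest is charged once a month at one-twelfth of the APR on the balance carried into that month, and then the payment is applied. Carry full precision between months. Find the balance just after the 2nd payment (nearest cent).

€2,704.46

Monthly rate r = 29.9%/12 = 2.49167% = 0.0249167.
Each month: B ← B·(1+r) − €120.06.
Month 1: interest €69.92; balance after payment €2,755.86.
Month 2: interest €68.67; balance after payment €2,704.46.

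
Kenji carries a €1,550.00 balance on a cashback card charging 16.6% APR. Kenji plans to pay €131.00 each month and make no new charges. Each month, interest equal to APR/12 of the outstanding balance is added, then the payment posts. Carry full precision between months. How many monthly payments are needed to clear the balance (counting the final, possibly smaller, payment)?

Monthly rate r = 16.6%/12 = 1.38333% = 0.0138333.
Recurrence: B ← B·(1+r) − €131.00.
Month 1: interest €21.44; balance after payment €1,440.44.
Month 2: interest €19.93; balance after payment €1,329.37.
Closed form: n = −ln(1 − rB₀/P)/ln(1+r) = −ln(0.83632)/ln(1.01383) ≈ 13.010, so the balance reaches zero during payment 14.

14 payments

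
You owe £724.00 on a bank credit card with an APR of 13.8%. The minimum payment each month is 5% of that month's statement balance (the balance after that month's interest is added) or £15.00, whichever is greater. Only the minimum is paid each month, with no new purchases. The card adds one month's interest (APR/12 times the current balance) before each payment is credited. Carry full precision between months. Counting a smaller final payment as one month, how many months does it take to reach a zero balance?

45 months

Monthly rate r = 13.8%/12 = 1.15% = 0.0115.
While 5% of the post-interest balance exceeds £15.00, each month B ← (B·(1+r))·(1 − 0.05), i.e. B shrinks by the factor (1+r)·0.95 = 0.96093.
This holds for months 1–23. Entering month 24 the balance is £289.47; 5% of the post-interest balance is now below £15.00, so the flat £15.00 minimum applies from here.
From month 24 a fixed £15.00 at rate r clears £289.47 in 22 more payments. Total: 23 + 22 = 45 months.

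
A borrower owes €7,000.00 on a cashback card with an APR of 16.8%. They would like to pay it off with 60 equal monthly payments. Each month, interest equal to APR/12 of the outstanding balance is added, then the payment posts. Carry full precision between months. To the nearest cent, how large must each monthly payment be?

€173.22

Monthly rate r = 16.8%/12 = 1.4% = 0.014.
Level-payment amortization: P = B₀·r / (1 − (1+r)^(−n)) = 7000.00·0.014 / (1 − 1.014^(−60)).
Denominator 1 − (1+r)^(−60) = 0.565767125.
P = 98 / 0.565767125 ≈ 173.22.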